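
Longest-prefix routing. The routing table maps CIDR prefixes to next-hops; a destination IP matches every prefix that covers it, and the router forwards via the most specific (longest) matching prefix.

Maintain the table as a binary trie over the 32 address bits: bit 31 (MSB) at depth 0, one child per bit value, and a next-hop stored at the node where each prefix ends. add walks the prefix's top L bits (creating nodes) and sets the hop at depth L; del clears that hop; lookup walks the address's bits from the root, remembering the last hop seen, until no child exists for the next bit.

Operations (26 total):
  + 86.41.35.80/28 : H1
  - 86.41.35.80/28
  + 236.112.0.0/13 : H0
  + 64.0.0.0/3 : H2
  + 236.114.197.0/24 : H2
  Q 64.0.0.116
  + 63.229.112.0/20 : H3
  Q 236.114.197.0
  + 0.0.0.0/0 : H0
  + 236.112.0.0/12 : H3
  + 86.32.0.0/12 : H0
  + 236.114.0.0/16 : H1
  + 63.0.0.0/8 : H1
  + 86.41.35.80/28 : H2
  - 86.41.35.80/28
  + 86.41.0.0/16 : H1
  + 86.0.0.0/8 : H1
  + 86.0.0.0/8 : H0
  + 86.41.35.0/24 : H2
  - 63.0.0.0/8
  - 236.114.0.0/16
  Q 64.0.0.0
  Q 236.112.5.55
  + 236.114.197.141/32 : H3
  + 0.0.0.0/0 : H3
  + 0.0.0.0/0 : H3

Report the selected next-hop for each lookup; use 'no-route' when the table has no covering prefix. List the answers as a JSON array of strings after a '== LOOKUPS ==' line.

Process each operation:
  add 86.41.35.80/28 -> H1 at depth 28
  - 86.41.35.80/28 clear@28
  add 236.112.0.0/13 -> H0 at depth 13
  add 64.0.0.0/3 -> H2 at depth 3
  add 236.114.197.0/24 -> H2 at depth 24
  lookup 64.0.0.116: bits 010 walk d0:-→d1:-→d2:-→d3:H2 -> H2
  add 63.229.112.0/20 -> H3 at depth 20
  lookup 236.114.197.0: bits 111011000111001011000101 walk d0:-→d1:-→d2:-→d3:-→d4:-→d5:-→d6:-→d7:-→d8:-→d9:-→d10:-→d11:-→d12:-→d13:H0→d14:-→d15:-→d16:-→d17:-→d18:-→d19:-→d20:-→d21:-→d22:-→d23:-→d24:H2 -> H2
  add 0.0.0.0/0 -> H0 at depth 0
  add 236.112.0.0/12 -> H3 at depth 12
  add 86.32.0.0/12 -> H0 at depth 12
  add 236.114.0.0/16 -> H1 at depth 16
  add 63.0.0.0/8 -> H1 at depth 8
  add 86.41.35.80/28 -> H2 at depth 28
  - 86.41.35.80/28 clear@28
  add 86.41.0.0/16 -> H1 at depth 16
  add 86.0.0.0/8 -> H1 at depth 8
  add 86.0.0.0/8 -> H0 at depth 8
  add 86.41.35.0/24 -> H2 at depth 24
  - 63.0.0.0/8 clear@8
  - 236.114.0.0/16 clear@16
  lookup 64.0.0.0: bits 010 walk d0:H0→d1:-→d2:-→d3:H2 -> H2
  lookup 236.112.5.55: bits 11101100011100 walk d0:H0→d1:-→d2:-→d3:-→d4:-→d5:-→d6:-→d7:-→d8:-→d9:-→d10:-→d11:-→d12:H3→d13:H0→d14:- -> H0
  add 236.114.197.141/32 -> H3 at depth 32
  add 0.0.0.0/0 -> H3 at depth 0
  add 0.0.0.0/0 -> H3 at depth 0

== LOOKUPS ==
["H2","H2","H2","H0"]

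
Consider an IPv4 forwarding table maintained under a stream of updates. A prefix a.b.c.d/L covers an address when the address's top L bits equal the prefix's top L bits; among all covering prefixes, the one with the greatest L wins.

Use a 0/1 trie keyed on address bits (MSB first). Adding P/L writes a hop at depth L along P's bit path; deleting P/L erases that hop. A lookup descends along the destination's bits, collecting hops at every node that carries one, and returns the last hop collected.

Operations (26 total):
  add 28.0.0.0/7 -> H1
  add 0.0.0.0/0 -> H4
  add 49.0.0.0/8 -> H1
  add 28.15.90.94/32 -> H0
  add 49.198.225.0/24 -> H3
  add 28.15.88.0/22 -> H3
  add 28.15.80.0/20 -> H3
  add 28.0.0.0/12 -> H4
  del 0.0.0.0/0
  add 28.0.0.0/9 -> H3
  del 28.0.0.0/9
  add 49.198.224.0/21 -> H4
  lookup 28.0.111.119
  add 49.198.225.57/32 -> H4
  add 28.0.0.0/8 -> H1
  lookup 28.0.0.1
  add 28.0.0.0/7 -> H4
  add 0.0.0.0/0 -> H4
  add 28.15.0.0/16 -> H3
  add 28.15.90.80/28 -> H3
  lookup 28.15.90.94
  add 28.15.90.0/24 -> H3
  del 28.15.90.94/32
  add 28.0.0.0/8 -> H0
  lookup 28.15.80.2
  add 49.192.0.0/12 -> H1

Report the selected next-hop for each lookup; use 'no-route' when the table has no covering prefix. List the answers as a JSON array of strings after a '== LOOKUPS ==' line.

Trace:
  add 28.0.0.0/7 -> H1 at depth 7
  add 0.0.0.0/0 -> H4 at depth 0
  add 49.0.0.0/8 -> H1 at depth 8
  add 28.15.90.94/32 -> H0 at depth 32
  add 49.198.225.0/24 -> H3 at depth 24
  add 28.15.88.0/22 -> H3 at depth 22
  add 28.15.80.0/20 -> H3 at depth 20
  add 28.0.0.0/12 -> H4 at depth 12
  del 0.0.0.0/0 (clear depth 0)
  add 28.0.0.0/9 -> H3 at depth 9
  del 28.0.0.0/9 (clear depth 9)
  add 49.198.224.0/21 -> H4 at depth 21
  lookup 28.0.111.119: bits 000111000000 walk d0:-→d1:-→d2:-→d3:-→d4:-→d5:-→d6:-→d7:H1→d8:-→d9:-→d10:-→d11:-→d12:H4 -> H4
  add 49.198.225.57/32 -> H4 at depth 32
  add 28.0.0.0/8 -> H1 at depth 8
  lookup 28.0.0.1: bits 000111000000 walk d0:-→d1:-→d2:-→d3:-→d4:-→d5:-→d6:-→d7:H1→d8:H1→d9:-→d10:-→d11:-→d12:H4 -> H4
  add 28.0.0.0/7 -> H4 at depth 7
  add 0.0.0.0/0 -> H4 at depth 0
  add 28.15.0.0/16 -> H3 at depth 16
  add 28.15.90.80/28 -> H3 at depth 28
  lookup 28.15.90.94: bits 00011100000011110101101001011110 walk d0:H4→d1:-→d2:-→d3:-→d4:-→d5:-→d6:-→d7:H4→d8:H1→d9:-→d10:-→d11:-→d12:H4→d13:-→d14:-→d15:-→d16:H3→d17:-→d18:-→d19:-→d20:H3→d21:-→d22:H3→d23:-→d24:-→d25:-→d26:-→d27:-→d28:H3→d29:-→d30:-→d31:-→d32:H0 -> H0
  add 28.15.90.0/24 -> H3 at depth 24
  del 28.15.90.94/32 (clear depth 32)
  add 28.0.0.0/8 -> H0 at depth 8
  lookup 28.15.80.2: bits 00011100000011110101 walk d0:H4→d1:-→d2:-→d3:-→d4:-→d5:-→d6:-→d7:H4→d8:H0→d9:-→d10:-→d11:-→d12:H4→d13:-→d14:-→d15:-→d16:H3→d17:-→d18:-→d19:-→d20:H3 -> H3
  add 49.192.0.0/12 -> H1 at depth 12

== LOOKUPS ==
["H4","H4","H0","H3"]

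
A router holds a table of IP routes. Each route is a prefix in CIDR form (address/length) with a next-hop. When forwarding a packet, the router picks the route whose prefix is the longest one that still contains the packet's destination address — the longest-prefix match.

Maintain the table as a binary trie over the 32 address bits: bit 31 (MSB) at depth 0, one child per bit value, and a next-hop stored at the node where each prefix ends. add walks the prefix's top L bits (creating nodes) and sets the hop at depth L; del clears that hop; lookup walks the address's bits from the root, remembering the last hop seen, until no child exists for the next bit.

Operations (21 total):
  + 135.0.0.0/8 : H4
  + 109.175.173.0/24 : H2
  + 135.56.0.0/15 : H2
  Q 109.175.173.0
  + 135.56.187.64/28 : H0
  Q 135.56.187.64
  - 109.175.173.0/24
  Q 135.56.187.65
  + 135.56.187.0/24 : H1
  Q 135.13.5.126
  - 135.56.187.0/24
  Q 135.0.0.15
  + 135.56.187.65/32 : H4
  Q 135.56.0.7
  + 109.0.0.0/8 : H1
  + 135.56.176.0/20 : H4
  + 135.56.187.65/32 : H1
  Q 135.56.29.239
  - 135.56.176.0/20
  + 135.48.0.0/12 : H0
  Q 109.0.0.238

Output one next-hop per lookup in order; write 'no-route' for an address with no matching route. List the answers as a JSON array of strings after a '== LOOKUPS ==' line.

Apply in order:
  + 135.0.0.0/8 (H4) depth=8
  + 109.175.173.0/24 (H2) depth=24
  + 135.56.0.0/15 (H2) depth=15
  ? 109.175.173.0  path d0:-→d1:-→d2:-→d3:-→d4:-→d5:-→d6:-→d7:-→d8:-→d9:-→d10:-→d11:-→d12:-→d13:-→d14:-→d15:-→d16:-→d17:-→d18:-→d19:-→d20:-→d21:-→d22:-→d23:-→d24:H2  best=H2
  + 135.56.187.64/28 (H0) depth=28
  ? 135.56.187.64  path d0:-→d1:-→d2:-→d3:-→d4:-→d5:-→d6:-→d7:-→d8:H4→d9:-→d10:-→d11:-→d12:-→d13:-→d14:-→d15:H2→d16:-→d17:-→d18:-→d19:-→d20:-→d21:-→d22:-→d23:-→d24:-→d25:-→d26:-→d27:-→d28:H0  best=H0
  - 109.175.173.0/24 clear@24
  ? 135.56.187.65  path d0:-→d1:-→d2:-→d3:-→d4:-→d5:-→d6:-→d7:-→d8:H4→d9:-→d10:-→d11:-→d12:-→d13:-→d14:-→d15:H2→d16:-→d17:-→d18:-→d19:-→d20:-→d21:-→d22:-→d23:-→d24:-→d25:-→d26:-→d27:-→d28:H0  best=H0
  + 135.56.187.0/24 (H1) depth=24
  ? 135.13.5.126  path d0:-→d1:-→d2:-→d3:-→d4:-→d5:-→d6:-→d7:-→d8:H4→d9:-→d10:-  best=H4
  - 135.56.187.0/24 clear@24
  ? 135.0.0.15  path d0:-→d1:-→d2:-→d3:-→d4:-→d5:-→d6:-→d7:-→d8:H4→d9:-→d10:-  best=H4
  + 135.56.187.65/32 (H4) depth=32
  ? 135.56.0.7  path d0:-→d1:-→d2:-→d3:-→d4:-→d5:-→d6:-→d7:-→d8:H4→d9:-→d10:-→d11:-→d12:-→d13:-→d14:-→d15:H2→d16:-  best=H2
  + 109.0.0.0/8 (H1) depth=8
  + 135.56.176.0/20 (H4) depth=20
  + 135.56.187.65/32 (H1) depth=32
  ? 135.56.29.239  path d0:-→d1:-→d2:-→d3:-→d4:-→d5:-→d6:-→d7:-→d8:H4→d9:-→d10:-→d11:-→d12:-→d13:-→d14:-→d15:H2→d16:-  best=H2
  - 135.56.176.0/20 clear@20
  + 135.48.0.0/12 (H0) depth=12
  ? 109.0.0.238  path d0:-→d1:-→d2:-→d3:-→d4:-→d5:-→d6:-→d7:-→d8:H1  best=H1

== LOOKUPS ==
["H2","H0","H0","H4","H4","H2","H2","H1"]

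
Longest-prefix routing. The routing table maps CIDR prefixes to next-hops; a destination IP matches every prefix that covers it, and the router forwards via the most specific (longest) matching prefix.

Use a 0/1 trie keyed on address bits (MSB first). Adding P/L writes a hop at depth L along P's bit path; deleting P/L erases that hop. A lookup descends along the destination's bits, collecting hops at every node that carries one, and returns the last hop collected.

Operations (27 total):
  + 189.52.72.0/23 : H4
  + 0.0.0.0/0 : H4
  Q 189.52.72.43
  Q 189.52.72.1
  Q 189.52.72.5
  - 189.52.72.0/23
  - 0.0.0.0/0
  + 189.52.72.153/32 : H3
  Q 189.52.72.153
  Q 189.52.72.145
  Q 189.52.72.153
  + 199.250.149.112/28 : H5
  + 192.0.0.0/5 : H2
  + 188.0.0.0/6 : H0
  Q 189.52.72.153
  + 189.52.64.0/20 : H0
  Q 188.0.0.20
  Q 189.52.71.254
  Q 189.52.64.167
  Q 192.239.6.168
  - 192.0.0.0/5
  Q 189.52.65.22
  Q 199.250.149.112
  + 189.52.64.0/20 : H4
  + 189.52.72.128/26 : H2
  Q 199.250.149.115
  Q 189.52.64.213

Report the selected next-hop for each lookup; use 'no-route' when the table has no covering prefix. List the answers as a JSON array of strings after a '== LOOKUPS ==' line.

Apply in order:
  + 189.52.72.0/23 (H4) depth=23
  + 0.0.0.0/0 (H4) depth=0
  lookup 189.52.72.43: bits 10111101001101000100100 walk d0:H4→d1:-→d2:-→d3:-→d4:-→d5:-→d6:-→d7:-→d8:-→d9:-→d10:-→d11:-→d12:-→d13:-→d14:-→d15:-→d16:-→d17:-→d18:-→d19:-→d20:-→d21:-→d22:-→d23:H4 -> H4
  lookup 189.52.72.1: bits 10111101001101000100100 walk d0:H4→d1:-→d2:-→d3:-→d4:-→d5:-→d6:-→d7:-→d8:-→d9:-→d10:-→d11:-→d12:-→d13:-→d14:-→d15:-→d16:-→d17:-→d18:-→d19:-→d20:-→d21:-→d22:-→d23:H4 -> H4
  lookup 189.52.72.5: bits 10111101001101000100100 walk d0:H4→d1:-→d2:-→d3:-→d4:-→d5:-→d6:-→d7:-→d8:-→d9:-→d10:-→d11:-→d12:-→d13:-→d14:-→d15:-→d16:-→d17:-→d18:-→d19:-→d20:-→d21:-→d22:-→d23:H4 -> H4
  del 189.52.72.0/23 (clear depth 23)
  del 0.0.0.0/0 (clear depth 0)
  + 189.52.72.153/32 (H3) depth=32
  lookup 189.52.72.153: bits 10111101001101000100100010011001 walk d0:-→d1:-→d2:-→d3:-→d4:-→d5:-→d6:-→d7:-→d8:-→d9:-→d10:-→d11:-→d12:-→d13:-→d14:-→d15:-→d16:-→d17:-→d18:-→d19:-→d20:-→d21:-→d22:-→d23:-→d24:-→d25:-→d26:-→d27:-→d28:-→d29:-→d30:-→d31:-→d32:H3 -> H3
  lookup 189.52.72.145: bits 1011110100110100010010001001 walk d0:-→d1:-→d2:-→d3:-→d4:-→d5:-→d6:-→d7:-→d8:-→d9:-→d10:-→d11:-→d12:-→d13:-→d14:-→d15:-→d16:-→d17:-→d18:-→d19:-→d20:-→d21:-→d22:-→d23:-→d24:-→d25:-→d26:-→d27:-→d28:- -> no-route
  lookup 189.52.72.153: bits 10111101001101000100100010011001 walk d0:-→d1:-→d2:-→d3:-→d4:-→d5:-→d6:-→d7:-→d8:-→d9:-→d10:-→d11:-→d12:-→d13:-→d14:-→d15:-→d16:-→d17:-→d18:-→d19:-→d20:-→d21:-→d22:-→d23:-→d24:-→d25:-→d26:-→d27:-→d28:-→d29:-→d30:-→d31:-→d32:H3 -> H3
  + 199.250.149.112/28 (H5) depth=28
  + 192.0.0.0/5 (H2) depth=5
  + 188.0.0.0/6 (H0) depth=6
  lookup 189.52.72.153: bits 10111101001101000100100010011001 walk d0:-→d1:-→d2:-→d3:-→d4:-→d5:-→d6:H0→d7:-→d8:-→d9:-→d10:-→d11:-→d12:-→d13:-→d14:-→d15:-→d16:-→d17:-→d18:-→d19:-→d20:-→d21:-→d22:-→d23:-→d24:-→d25:-→d26:-→d27:-→d28:-→d29:-→d30:-→d31:-→d32:H3 -> H3
  + 189.52.64.0/20 (H0) depth=20
  lookup 188.0.0.20: bits 1011110 walk d0:-→d1:-→d2:-→d3:-→d4:-→d5:-→d6:H0→d7:- -> H0
  lookup 189.52.71.254: bits 10111101001101000100 walk d0:-→d1:-→d2:-→d3:-→d4:-→d5:-→d6:H0→d7:-→d8:-→d9:-→d10:-→d11:-→d12:-→d13:-→d14:-→d15:-→d16:-→d17:-→d18:-→d19:-→d20:H0 -> H0
  lookup 189.52.64.167: bits 10111101001101000100 walk d0:-→d1:-→d2:-→d3:-→d4:-→d5:-→d6:H0→d7:-→d8:-→d9:-→d10:-→d11:-→d12:-→d13:-→d14:-→d15:-→d16:-→d17:-→d18:-→d19:-→d20:H0 -> H0
  lookup 192.239.6.168: bits 11000 walk d0:-→d1:-→d2:-→d3:-→d4:-→d5:H2 -> H2
  del 192.0.0.0/5 (clear depth 5)
  lookup 189.52.65.22: bits 10111101001101000100 walk d0:-→d1:-→d2:-→d3:-→d4:-→d5:-→d6:H0→d7:-→d8:-→d9:-→d10:-→d11:-→d12:-→d13:-→d14:-→d15:-→d16:-→d17:-→d18:-→d19:-→d20:H0 -> H0
  lookup 199.250.149.112: bits 1100011111111010100101010111 walk d0:-→d1:-→d2:-→d3:-→d4:-→d5:-→d6:-→d7:-→d8:-→d9:-→d10:-→d11:-→d12:-→d13:-→d14:-→d15:-→d16:-→d17:-→d18:-→d19:-→d20:-→d21:-→d22:-→d23:-→d24:-→d25:-→d26:-→d27:-→d28:H5 -> H5
  + 189.52.64.0/20 (H4) depth=20
  + 189.52.72.128/26 (H2) depth=26
  lookup 199.250.149.115: bits 1100011111111010100101010111 walk d0:-→d1:-→d2:-→d3:-→d4:-→d5:-→d6:-→d7:-→d8:-→d9:-→d10:-→d11:-→d12:-→d13:-→d14:-→d15:-→d16:-→d17:-→d18:-→d19:-→d20:-→d21:-→d22:-→d23:-→d24:-→d25:-→d26:-→d27:-→d28:H5 -> H5
  lookup 189.52.64.213: bits 10111101001101000100 walk d0:-→d1:-→d2:-→d3:-→d4:-→d5:-→d6:H0→d7:-→d8:-→d9:-→d10:-→d11:-→d12:-→d13:-→d14:-→d15:-→d16:-→d17:-→d18:-→d19:-→d20:H4 -> H4

== LOOKUPS ==
["H4","H4","H4","H3","no-route","H3","H3","H0","H0","H0","H2","H0","H5","H5","H4"]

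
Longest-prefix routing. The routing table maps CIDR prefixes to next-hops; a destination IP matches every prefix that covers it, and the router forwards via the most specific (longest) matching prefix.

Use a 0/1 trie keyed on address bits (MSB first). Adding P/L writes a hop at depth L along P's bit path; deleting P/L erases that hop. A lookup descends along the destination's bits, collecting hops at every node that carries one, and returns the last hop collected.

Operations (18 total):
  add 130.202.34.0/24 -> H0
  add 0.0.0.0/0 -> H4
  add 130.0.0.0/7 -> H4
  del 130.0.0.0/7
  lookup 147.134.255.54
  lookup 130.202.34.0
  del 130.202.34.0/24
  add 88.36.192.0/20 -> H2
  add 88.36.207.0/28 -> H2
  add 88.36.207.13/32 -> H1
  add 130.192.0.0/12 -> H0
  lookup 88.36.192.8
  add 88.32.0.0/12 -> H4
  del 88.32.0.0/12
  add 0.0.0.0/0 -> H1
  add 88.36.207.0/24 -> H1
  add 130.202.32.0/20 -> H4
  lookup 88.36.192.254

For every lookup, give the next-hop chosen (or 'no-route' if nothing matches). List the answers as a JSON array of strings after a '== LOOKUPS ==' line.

Trace:
  + 130.202.34.0/24 (H0) depth=24
  + 0.0.0.0/0 (H4) depth=0
  + 130.0.0.0/7 (H4) depth=7
  del 130.0.0.0/7 (clear depth 7)
  lookup 147.134.255.54: bits 100 walk d0:H4→d1:-→d2:-→d3:- -> H4
  lookup 130.202.34.0: bits 100000101100101000100010 walk d0:H4→d1:-→d2:-→d3:-→d4:-→d5:-→d6:-→d7:-→d8:-→d9:-→d10:-→d11:-→d12:-→d13:-→d14:-→d15:-→d16:-→d17:-→d18:-→d19:-→d20:-→d21:-→d22:-→d23:-→d24:H0 -> H0
  del 130.202.34.0/24 (clear depth 24)
  + 88.36.192.0/20 (H2) depth=20
  + 88.36.207.0/28 (H2) depth=28
  + 88.36.207.13/32 (H1) depth=32
  + 130.192.0.0/12 (H0) depth=12
  lookup 88.36.192.8: bits 01011000001001001100 walk d0:H4→d1:-→d2:-→d3:-→d4:-→d5:-→d6:-→d7:-→d8:-→d9:-→d10:-→d11:-→d12:-→d13:-→d14:-→d15:-→d16:-→d17:-→d18:-→d19:-→d20:H2 -> H2
  + 88.32.0.0/12 (H4) depth=12
  del 88.32.0.0/12 (clear depth 12)
  + 0.0.0.0/0 (H1) depth=0
  + 88.36.207.0/24 (H1) depth=24
  + 130.202.32.0/20 (H4) depth=20
  lookup 88.36.192.254: bits 01011000001001001100 walk d0:H1→d1:-→d2:-→d3:-→d4:-→d5:-→d6:-→d7:-→d8:-→d9:-→d10:-→d11:-→d12:-→d13:-→d14:-→d15:-→d16:-→d17:-→d18:-→d19:-→d20:H2 -> H2

== LOOKUPS ==
["H4","H0","H2","H2"]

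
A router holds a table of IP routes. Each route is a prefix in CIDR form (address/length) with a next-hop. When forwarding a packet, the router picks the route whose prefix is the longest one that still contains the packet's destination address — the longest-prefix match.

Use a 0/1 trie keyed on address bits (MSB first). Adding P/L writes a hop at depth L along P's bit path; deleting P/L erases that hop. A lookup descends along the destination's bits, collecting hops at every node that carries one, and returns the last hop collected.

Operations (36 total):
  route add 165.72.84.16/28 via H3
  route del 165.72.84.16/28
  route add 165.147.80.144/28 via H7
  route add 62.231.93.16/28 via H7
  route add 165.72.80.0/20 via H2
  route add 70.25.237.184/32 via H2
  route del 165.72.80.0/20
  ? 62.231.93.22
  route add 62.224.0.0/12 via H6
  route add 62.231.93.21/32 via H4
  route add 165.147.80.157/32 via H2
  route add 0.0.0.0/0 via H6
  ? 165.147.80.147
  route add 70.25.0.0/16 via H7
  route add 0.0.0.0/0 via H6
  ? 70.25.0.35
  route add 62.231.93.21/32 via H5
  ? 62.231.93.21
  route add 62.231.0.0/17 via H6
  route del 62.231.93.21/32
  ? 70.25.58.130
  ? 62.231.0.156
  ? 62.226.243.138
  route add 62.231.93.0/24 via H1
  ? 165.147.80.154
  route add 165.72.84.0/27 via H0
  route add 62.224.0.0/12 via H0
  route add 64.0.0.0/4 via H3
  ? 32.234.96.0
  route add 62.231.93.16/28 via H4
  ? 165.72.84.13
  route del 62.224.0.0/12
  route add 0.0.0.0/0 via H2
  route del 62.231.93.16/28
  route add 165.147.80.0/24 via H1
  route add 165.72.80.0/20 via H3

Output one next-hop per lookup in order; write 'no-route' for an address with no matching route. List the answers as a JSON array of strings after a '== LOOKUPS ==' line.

Trace:
  add 165.72.84.16/28 -> H3 at depth 28
  del 165.72.84.16/28 (clear depth 28)
  add 165.147.80.144/28 -> H7 at depth 28
  add 62.231.93.16/28 -> H7 at depth 28
  add 165.72.80.0/20 -> H2 at depth 20
  add 70.25.237.184/32 -> H2 at depth 32
  del 165.72.80.0/20 (clear depth 20)
  Q 62.231.93.22: descend 0011111011100111010111010001 ; hops seen [H7] ; pick H7
  add 62.224.0.0/12 -> H6 at depth 12
  add 62.231.93.21/32 -> H4 at depth 32
  add 165.147.80.157/32 -> H2 at depth 32
  add 0.0.0.0/0 -> H6 at depth 0
  Q 165.147.80.147: descend 1010010110010011010100001001 ; hops seen [H6,H7] ; pick H7
  add 70.25.0.0/16 -> H7 at depth 16
  add 0.0.0.0/0 -> H6 at depth 0
  Q 70.25.0.35: descend 0100011000011001 ; hops seen [H6,H7] ; pick H7
  add 62.231.93.21/32 -> H5 at depth 32
  Q 62.231.93.21: descend 00111110111001110101110100010101 ; hops seen [H6,H6,H7,H5] ; pick H5
  add 62.231.0.0/17 -> H6 at depth 17
  del 62.231.93.21/32 (clear depth 32)
  Q 70.25.58.130: descend 0100011000011001 ; hops seen [H6,H7] ; pick H7
  Q 62.231.0.156: descend 00111110111001110 ; hops seen [H6,H6,H6] ; pick H6
  Q 62.226.243.138: descend 0011111011100 ; hops seen [H6,H6] ; pick H6
  add 62.231.93.0/24 -> H1 at depth 24
  Q 165.147.80.154: descend 10100101100100110101000010011 ; hops seen [H6,H7] ; pick H7
  add 165.72.84.0/27 -> H0 at depth 27
  add 62.224.0.0/12 -> H0 at depth 12
  add 64.0.0.0/4 -> H3 at depth 4
  Q 32.234.96.0: descend 001 ; hops seen [H6] ; pick H6
  add 62.231.93.16/28 -> H4 at depth 28
  Q 165.72.84.13: descend 101001010100100001010100000 ; hops seen [H6,H0] ; pick H0
  del 62.224.0.0/12 (clear depth 12)
  add 0.0.0.0/0 -> H2 at depth 0
  del 62.231.93.16/28 (clear depth 28)
  add 165.147.80.0/24 -> H1 at depth 24
  add 165.72.80.0/20 -> H3 at depth 20

== LOOKUPS ==
["H7","H7","H7","H5","H7","H6","H6","H7","H6","H0"]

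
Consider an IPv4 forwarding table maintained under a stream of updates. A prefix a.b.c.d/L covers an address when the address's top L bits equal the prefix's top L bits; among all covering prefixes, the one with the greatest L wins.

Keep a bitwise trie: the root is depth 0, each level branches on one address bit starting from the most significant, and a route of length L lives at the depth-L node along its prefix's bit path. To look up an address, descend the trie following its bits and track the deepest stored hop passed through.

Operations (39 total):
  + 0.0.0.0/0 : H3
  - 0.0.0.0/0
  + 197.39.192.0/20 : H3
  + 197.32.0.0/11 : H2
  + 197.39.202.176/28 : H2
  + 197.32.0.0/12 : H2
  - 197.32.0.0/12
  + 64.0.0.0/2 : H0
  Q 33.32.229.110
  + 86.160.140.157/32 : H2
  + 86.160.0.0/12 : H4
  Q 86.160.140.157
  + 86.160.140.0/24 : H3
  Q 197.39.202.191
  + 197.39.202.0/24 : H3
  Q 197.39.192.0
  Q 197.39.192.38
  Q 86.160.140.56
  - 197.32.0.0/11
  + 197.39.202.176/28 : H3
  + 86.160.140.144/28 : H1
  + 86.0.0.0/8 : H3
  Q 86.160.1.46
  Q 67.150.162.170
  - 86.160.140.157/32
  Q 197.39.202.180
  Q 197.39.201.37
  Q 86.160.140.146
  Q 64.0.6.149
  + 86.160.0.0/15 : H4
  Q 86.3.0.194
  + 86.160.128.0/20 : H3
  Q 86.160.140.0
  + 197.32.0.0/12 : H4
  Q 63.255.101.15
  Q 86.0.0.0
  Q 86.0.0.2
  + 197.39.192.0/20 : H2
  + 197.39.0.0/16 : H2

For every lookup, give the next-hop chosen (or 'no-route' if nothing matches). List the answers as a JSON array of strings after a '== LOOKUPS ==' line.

Process each operation:
  + 0.0.0.0/0 (H3) depth=0
  del 0.0.0.0/0 (clear depth 0)
  + 197.39.192.0/20 (H3) depth=20
  + 197.32.0.0/11 (H2) depth=11
  + 197.39.202.176/28 (H2) depth=28
  + 197.32.0.0/12 (H2) depth=12
  del 197.32.0.0/12 (clear depth 12)
  + 64.0.0.0/2 (H0) depth=2
  Q 33.32.229.110: descend 0 ; hops seen [∅] ; pick no-route
  + 86.160.140.157/32 (H2) depth=32
  + 86.160.0.0/12 (H4) depth=12
  Q 86.160.140.157: descend 01010110101000001000110010011101 ; hops seen [H0,H4,H2] ; pick H2
  + 86.160.140.0/24 (H3) depth=24
  Q 197.39.202.191: descend 1100010100100111110010101011 ; hops seen [H2,H3,H2] ; pick H2
  + 197.39.202.0/24 (H3) depth=24
  Q 197.39.192.0: descend 11000101001001111100 ; hops seen [H2,H3] ; pick H3
  Q 197.39.192.38: descend 11000101001001111100 ; hops seen [H2,H3] ; pick H3
  Q 86.160.140.56: descend 010101101010000010001100 ; hops seen [H0,H4,H3] ; pick H3
  del 197.32.0.0/11 (clear depth 11)
  + 197.39.202.176/28 (H3) depth=28
  + 86.160.140.144/28 (H1) depth=28
  + 86.0.0.0/8 (H3) depth=8
  Q 86.160.1.46: descend 0101011010100000 ; hops seen [H0,H3,H4] ; pick H4
  Q 67.150.162.170: descend 010 ; hops seen [H0] ; pick H0
  del 86.160.140.157/32 (clear depth 32)
  Q 197.39.202.180: descend 1100010100100111110010101011 ; hops seen [H3,H3,H3] ; pick H3
  Q 197.39.201.37: descend 1100010100100111110010 ; hops seen [H3] ; pick H3
  Q 86.160.140.146: descend 0101011010100000100011001001 ; hops seen [H0,H3,H4,H3,H1] ; pick H1
  Q 64.0.6.149: descend 010 ; hops seen [H0] ; pick H0
  + 86.160.0.0/15 (H4) depth=15
  Q 86.3.0.194: descend 01010110 ; hops seen [H0,H3] ; pick H3
  + 86.160.128.0/20 (H3) depth=20
  Q 86.160.140.0: descend 010101101010000010001100 ; hops seen [H0,H3,H4,H4,H3,H3] ; pick H3
  + 197.32.0.0/12 (H4) depth=12
  Q 63.255.101.15: descend 0 ; hops seen [∅] ; pick no-route
  Q 86.0.0.0: descend 01010110 ; hops seen [H0,H3] ; pick H3
  Q 86.0.0.2: descend 01010110 ; hops seen [H0,H3] ; pick H3
  + 197.39.192.0/20 (H2) depth=20
  + 197.39.0.0/16 (H2) depth=16

== LOOKUPS ==
["no-route","H2","H2","H3","H3","H3","H4","H0","H3","H3","H1","H0","H3","H3","no-route","H3","H3"]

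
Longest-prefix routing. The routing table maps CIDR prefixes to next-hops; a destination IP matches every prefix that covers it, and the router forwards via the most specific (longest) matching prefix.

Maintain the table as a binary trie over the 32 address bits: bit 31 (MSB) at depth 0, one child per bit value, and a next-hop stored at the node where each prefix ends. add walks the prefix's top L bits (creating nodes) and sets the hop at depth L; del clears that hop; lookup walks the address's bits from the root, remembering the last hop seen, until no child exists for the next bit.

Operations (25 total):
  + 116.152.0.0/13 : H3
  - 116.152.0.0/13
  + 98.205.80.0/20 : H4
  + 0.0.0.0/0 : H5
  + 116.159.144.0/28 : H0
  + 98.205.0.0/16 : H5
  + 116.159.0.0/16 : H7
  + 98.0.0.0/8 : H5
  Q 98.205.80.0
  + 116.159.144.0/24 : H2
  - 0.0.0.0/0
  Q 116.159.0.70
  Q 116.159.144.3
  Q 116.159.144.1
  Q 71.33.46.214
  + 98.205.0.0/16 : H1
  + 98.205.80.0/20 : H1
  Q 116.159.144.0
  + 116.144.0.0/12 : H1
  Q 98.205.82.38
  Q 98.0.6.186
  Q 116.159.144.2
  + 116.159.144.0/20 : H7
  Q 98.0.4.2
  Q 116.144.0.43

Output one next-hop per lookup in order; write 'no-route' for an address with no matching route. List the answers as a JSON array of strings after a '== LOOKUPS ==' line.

Apply in order:
  + 116.152.0.0/13 (H3) depth=13
  del 116.152.0.0/13 (clear depth 13)
  + 98.205.80.0/20 (H4) depth=20
  + 0.0.0.0/0 (H5) depth=0
  + 116.159.144.0/28 (H0) depth=28
  + 98.205.0.0/16 (H5) depth=16
  + 116.159.0.0/16 (H7) depth=16
  + 98.0.0.0/8 (H5) depth=8
  ? 98.205.80.0  path d0:H5→d1:-→d2:-→d3:-→d4:-→d5:-→d6:-→d7:-→d8:H5→d9:-→d10:-→d11:-→d12:-→d13:-→d14:-→d15:-→d16:H5→d17:-→d18:-→d19:-→d20:H4  best=H4
  + 116.159.144.0/24 (H2) depth=24
  del 0.0.0.0/0 (clear depth 0)
  ? 116.159.0.70  path d0:-→d1:-→d2:-→d3:-→d4:-→d5:-→d6:-→d7:-→d8:-→d9:-→d10:-→d11:-→d12:-→d13:-→d14:-→d15:-→d16:H7  best=H7
  ? 116.159.144.3  path d0:-→d1:-→d2:-→d3:-→d4:-→d5:-→d6:-→d7:-→d8:-→d9:-→d10:-→d11:-→d12:-→d13:-→d14:-→d15:-→d16:H7→d17:-→d18:-→d19:-→d20:-→d21:-→d22:-→d23:-→d24:H2→d25:-→d26:-→d27:-→d28:H0  best=H0
  ? 116.159.144.1  path d0:-→d1:-→d2:-→d3:-→d4:-→d5:-→d6:-→d7:-→d8:-→d9:-→d10:-→d11:-→d12:-→d13:-→d14:-→d15:-→d16:H7→d17:-→d18:-→d19:-→d20:-→d21:-→d22:-→d23:-→d24:H2→d25:-→d26:-→d27:-→d28:H0  best=H0
  ? 71.33.46.214  path d0:-→d1:-→d2:-  best=no-route
  + 98.205.0.0/16 (H1) depth=16
  + 98.205.80.0/20 (H1) depth=20
  ? 116.159.144.0  path d0:-→d1:-→d2:-→d3:-→d4:-→d5:-→d6:-→d7:-→d8:-→d9:-→d10:-→d11:-→d12:-→d13:-→d14:-→d15:-→d16:H7→d17:-→d18:-→d19:-→d20:-→d21:-→d22:-→d23:-→d24:H2→d25:-→d26:-→d27:-→d28:H0  best=H0
  + 116.144.0.0/12 (H1) depth=12
  ? 98.205.82.38  path d0:-→d1:-→d2:-→d3:-→d4:-→d5:-→d6:-→d7:-→d8:H5→d9:-→d10:-→d11:-→d12:-→d13:-→d14:-→d15:-→d16:H1→d17:-→d18:-→d19:-→d20:H1  best=H1
  ? 98.0.6.186  path d0:-→d1:-→d2:-→d3:-→d4:-→d5:-→d6:-→d7:-→d8:H5  best=H5
  ? 116.159.144.2  path d0:-→d1:-→d2:-→d3:-→d4:-→d5:-→d6:-→d7:-→d8:-→d9:-→d10:-→d11:-→d12:H1→d13:-→d14:-→d15:-→d16:H7→d17:-→d18:-→d19:-→d20:-→d21:-→d22:-→d23:-→d24:H2→d25:-→d26:-→d27:-→d28:H0  best=H0
  + 116.159.144.0/20 (H7) depth=20
  ? 98.0.4.2  path d0:-→d1:-→d2:-→d3:-→d4:-→d5:-→d6:-→d7:-→d8:H5  best=H5
  ? 116.144.0.43  path d0:-→d1:-→d2:-→d3:-→d4:-→d5:-→d6:-→d7:-→d8:-→d9:-→d10:-→d11:-→d12:H1  best=H1

== LOOKUPS ==
["H4","H7","H0","H0","no-route","H0","H1","H5","H0","H5","H1"]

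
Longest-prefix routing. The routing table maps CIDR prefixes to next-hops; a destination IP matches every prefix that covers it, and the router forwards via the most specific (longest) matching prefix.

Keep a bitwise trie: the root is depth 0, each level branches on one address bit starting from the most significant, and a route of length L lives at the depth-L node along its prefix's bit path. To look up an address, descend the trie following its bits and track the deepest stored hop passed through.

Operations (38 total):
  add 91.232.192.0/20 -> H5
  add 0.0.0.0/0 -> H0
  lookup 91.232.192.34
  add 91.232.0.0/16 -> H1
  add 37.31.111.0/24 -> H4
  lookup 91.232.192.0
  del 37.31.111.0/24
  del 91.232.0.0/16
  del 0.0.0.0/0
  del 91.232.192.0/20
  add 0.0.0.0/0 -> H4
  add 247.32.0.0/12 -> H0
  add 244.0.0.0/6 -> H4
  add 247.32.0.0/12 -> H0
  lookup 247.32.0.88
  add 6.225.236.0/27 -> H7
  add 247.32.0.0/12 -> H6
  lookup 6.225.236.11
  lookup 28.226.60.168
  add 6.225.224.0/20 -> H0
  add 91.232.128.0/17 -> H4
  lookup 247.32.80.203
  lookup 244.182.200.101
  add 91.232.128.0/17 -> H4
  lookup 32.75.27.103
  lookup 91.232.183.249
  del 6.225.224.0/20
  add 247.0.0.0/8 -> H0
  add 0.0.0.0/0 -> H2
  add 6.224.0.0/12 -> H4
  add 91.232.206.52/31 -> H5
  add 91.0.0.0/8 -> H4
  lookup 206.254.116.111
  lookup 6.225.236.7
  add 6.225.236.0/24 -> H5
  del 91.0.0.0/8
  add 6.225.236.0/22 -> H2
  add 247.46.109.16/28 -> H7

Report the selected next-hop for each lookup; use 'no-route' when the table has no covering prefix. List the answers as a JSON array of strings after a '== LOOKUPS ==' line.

Apply in order:
  add 91.232.192.0/20 -> H5 at depth 20
  add 0.0.0.0/0 -> H0 at depth 0
  Q 91.232.192.34: descend 01011011111010001100 ; hops seen [H0,H5] ; pick H5
  add 91.232.0.0/16 -> H1 at depth 16
  add 37.31.111.0/24 -> H4 at depth 24
  Q 91.232.192.0: descend 01011011111010001100 ; hops seen [H0,H1,H5] ; pick H5
  - 37.31.111.0/24 clear@24
  - 91.232.0.0/16 clear@16
  - 0.0.0.0/0 clear@0
  - 91.232.192.0/20 clear@20
  add 0.0.0.0/0 -> H4 at depth 0
  add 247.32.0.0/12 -> H0 at depth 12
  add 244.0.0.0/6 -> H4 at depth 6
  add 247.32.0.0/12 -> H0 at depth 12
  Q 247.32.0.88: descend 111101110010 ; hops seen [H4,H4,H0] ; pick H0
  add 6.225.236.0/27 -> H7 at depth 27
  add 247.32.0.0/12 -> H6 at depth 12
  Q 6.225.236.11: descend 000001101110000111101100000 ; hops seen [H4,H7] ; pick H7
  Q 28.226.60.168: descend 000 ; hops seen [H4] ; pick H4
  add 6.225.224.0/20 -> H0 at depth 20
  add 91.232.128.0/17 -> H4 at depth 17
  Q 247.32.80.203: descend 111101110010 ; hops seen [H4,H4,H6] ; pick H6
  Q 244.182.200.101: descend 111101 ; hops seen [H4,H4] ; pick H4
  add 91.232.128.0/17 -> H4 at depth 17
  Q 32.75.27.103: descend 00100 ; hops seen [H4] ; pick H4
  Q 91.232.183.249: descend 01011011111010001 ; hops seen [H4,H4] ; pick H4
  - 6.225.224.0/20 clear@20
  add 247.0.0.0/8 -> H0 at depth 8
  add 0.0.0.0/0 -> H2 at depth 0
  add 6.224.0.0/12 -> H4 at depth 12
  add 91.232.206.52/31 -> H5 at depth 31
  add 91.0.0.0/8 -> H4 at depth 8
  Q 206.254.116.111: descend 11 ; hops seen [H2] ; pick H2
  Q 6.225.236.7: descend 000001101110000111101100000 ; hops seen [H2,H4,H7] ; pick H7
  add 6.225.236.0/24 -> H5 at depth 24
  - 91.0.0.0/8 clear@8
  add 6.225.236.0/22 -> H2 at depth 22
  add 247.46.109.16/28 -> H7 at depth 28

== LOOKUPS ==
["H5","H5","H0","H7","H4","H6","H4","H4","H4","H2","H7"]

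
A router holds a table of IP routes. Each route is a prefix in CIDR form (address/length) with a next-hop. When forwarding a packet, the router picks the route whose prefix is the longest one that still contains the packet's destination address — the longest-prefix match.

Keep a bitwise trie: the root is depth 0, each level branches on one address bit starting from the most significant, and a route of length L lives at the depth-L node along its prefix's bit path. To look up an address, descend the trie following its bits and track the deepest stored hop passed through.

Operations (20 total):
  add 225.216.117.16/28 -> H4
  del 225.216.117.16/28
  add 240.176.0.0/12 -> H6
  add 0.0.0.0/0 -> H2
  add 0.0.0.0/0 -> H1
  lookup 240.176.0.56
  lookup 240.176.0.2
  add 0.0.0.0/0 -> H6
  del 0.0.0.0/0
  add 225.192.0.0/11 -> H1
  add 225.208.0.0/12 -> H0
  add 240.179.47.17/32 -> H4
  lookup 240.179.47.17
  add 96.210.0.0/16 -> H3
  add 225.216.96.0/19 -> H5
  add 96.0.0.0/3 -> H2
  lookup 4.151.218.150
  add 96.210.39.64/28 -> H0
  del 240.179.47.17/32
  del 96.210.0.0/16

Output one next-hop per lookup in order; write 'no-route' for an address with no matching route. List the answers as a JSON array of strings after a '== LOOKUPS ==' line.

Trace:
  add 225.216.117.16/28 -> H4 at depth 28
  - 225.216.117.16/28 clear@28
  add 240.176.0.0/12 -> H6 at depth 12
  add 0.0.0.0/0 -> H2 at depth 0
  add 0.0.0.0/0 -> H1 at depth 0
  lookup 240.176.0.56: bits 111100001011 walk d0:H1→d1:-→d2:-→d3:-→d4:-→d5:-→d6:-→d7:-→d8:-→d9:-→d10:-→d11:-→d12:H6 -> H6
  lookup 240.176.0.2: bits 111100001011 walk d0:H1→d1:-→d2:-→d3:-→d4:-→d5:-→d6:-→d7:-→d8:-→d9:-→d10:-→d11:-→d12:H6 -> H6
  add 0.0.0.0/0 -> H6 at depth 0
  - 0.0.0.0/0 clear@0
  add 225.192.0.0/11 -> H1 at depth 11
  add 225.208.0.0/12 -> H0 at depth 12
  add 240.179.47.17/32 -> H4 at depth 32
  lookup 240.179.47.17: bits 11110000101100110010111100010001 walk d0:-→d1:-→d2:-→d3:-→d4:-→d5:-→d6:-→d7:-→d8:-→d9:-→d10:-→d11:-→d12:H6→d13:-→d14:-→d15:-→d16:-→d17:-→d18:-→d19:-→d20:-→d21:-→d22:-→d23:-→d24:-→d25:-→d26:-→d27:-→d28:-→d29:-→d30:-→d31:-→d32:H4 -> H4
  add 96.210.0.0/16 -> H3 at depth 16
  add 225.216.96.0/19 -> H5 at depth 19
  add 96.0.0.0/3 -> H2 at depth 3
  lookup 4.151.218.150: bits 0 walk d0:-→d1:- -> no-route
  add 96.210.39.64/28 -> H0 at depth 28
  - 240.179.47.17/32 clear@32
  - 96.210.0.0/16 clear@16

== LOOKUPS ==
["H6","H6","H4","no-route"]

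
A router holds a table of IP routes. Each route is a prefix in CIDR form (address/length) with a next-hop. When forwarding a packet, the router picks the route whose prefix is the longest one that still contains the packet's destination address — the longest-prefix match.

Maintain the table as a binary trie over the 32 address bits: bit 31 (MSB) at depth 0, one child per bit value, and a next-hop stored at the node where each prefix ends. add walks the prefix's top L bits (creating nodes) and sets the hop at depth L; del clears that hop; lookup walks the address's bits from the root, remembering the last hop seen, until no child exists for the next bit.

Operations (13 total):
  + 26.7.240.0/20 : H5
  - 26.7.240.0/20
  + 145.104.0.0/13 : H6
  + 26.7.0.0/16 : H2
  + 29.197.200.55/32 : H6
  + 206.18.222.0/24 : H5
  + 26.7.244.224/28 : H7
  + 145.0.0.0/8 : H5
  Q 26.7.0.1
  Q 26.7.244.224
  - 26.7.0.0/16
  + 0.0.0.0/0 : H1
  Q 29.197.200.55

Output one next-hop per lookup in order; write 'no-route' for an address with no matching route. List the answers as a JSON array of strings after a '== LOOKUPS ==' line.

Trace:
  add 26.7.240.0/20 -> H5 at depth 20
  del 26.7.240.0/20 (clear depth 20)
  add 145.104.0.0/13 -> H6 at depth 13
  add 26.7.0.0/16 -> H2 at depth 16
  add 29.197.200.55/32 -> H6 at depth 32
  add 206.18.222.0/24 -> H5 at depth 24
  add 26.7.244.224/28 -> H7 at depth 28
  add 145.0.0.0/8 -> H5 at depth 8
  Q 26.7.0.1: descend 0001101000000111 ; hops seen [H2] ; pick H2
  Q 26.7.244.224: descend 0001101000000111111101001110 ; hops seen [H2,H7] ; pick H7
  del 26.7.0.0/16 (clear depth 16)
  add 0.0.0.0/0 -> H1 at depth 0
  Q 29.197.200.55: descend 00011101110001011100100000110111 ; hops seen [H1,H6] ; pick H6

== LOOKUPS ==
["H2","H7","H6"]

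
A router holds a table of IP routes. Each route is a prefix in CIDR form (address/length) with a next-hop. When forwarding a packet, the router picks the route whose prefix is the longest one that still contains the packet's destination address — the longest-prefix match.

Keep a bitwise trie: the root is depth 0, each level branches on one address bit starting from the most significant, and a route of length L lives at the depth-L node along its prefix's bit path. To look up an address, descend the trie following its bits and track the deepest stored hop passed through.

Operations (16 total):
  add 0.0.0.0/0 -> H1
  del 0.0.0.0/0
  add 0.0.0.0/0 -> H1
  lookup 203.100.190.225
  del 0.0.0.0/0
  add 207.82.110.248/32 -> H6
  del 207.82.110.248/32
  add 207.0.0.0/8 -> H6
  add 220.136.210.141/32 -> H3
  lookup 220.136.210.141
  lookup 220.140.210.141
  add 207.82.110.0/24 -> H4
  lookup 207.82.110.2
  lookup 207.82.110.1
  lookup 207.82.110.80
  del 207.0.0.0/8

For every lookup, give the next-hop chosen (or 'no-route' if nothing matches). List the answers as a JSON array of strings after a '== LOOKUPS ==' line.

Apply in order:
  + 0.0.0.0/0 (H1) depth=0
  del 0.0.0.0/0 (clear depth 0)
  + 0.0.0.0/0 (H1) depth=0
  Q 203.100.190.225: descend ε ; hops seen [H1] ; pick H1
  del 0.0.0.0/0 (clear depth 0)
  + 207.82.110.248/32 (H6) depth=32
  del 207.82.110.248/32 (clear depth 32)
  + 207.0.0.0/8 (H6) depth=8
  + 220.136.210.141/32 (H3) depth=32
  Q 220.136.210.141: descend 11011100100010001101001010001101 ; hops seen [H3] ; pick H3
  Q 220.140.210.141: descend 1101110010001 ; hops seen [∅] ; pick no-route
  + 207.82.110.0/24 (H4) depth=24
  Q 207.82.110.2: descend 110011110101001001101110 ; hops seen [H6,H4] ; pick H4
  Q 207.82.110.1: descend 110011110101001001101110 ; hops seen [H6,H4] ; pick H4
  Q 207.82.110.80: descend 110011110101001001101110 ; hops seen [H6,H4] ; pick H4
  del 207.0.0.0/8 (clear depth 8)

== LOOKUPS ==
["H1","H3","no-route","H4","H4","H4"]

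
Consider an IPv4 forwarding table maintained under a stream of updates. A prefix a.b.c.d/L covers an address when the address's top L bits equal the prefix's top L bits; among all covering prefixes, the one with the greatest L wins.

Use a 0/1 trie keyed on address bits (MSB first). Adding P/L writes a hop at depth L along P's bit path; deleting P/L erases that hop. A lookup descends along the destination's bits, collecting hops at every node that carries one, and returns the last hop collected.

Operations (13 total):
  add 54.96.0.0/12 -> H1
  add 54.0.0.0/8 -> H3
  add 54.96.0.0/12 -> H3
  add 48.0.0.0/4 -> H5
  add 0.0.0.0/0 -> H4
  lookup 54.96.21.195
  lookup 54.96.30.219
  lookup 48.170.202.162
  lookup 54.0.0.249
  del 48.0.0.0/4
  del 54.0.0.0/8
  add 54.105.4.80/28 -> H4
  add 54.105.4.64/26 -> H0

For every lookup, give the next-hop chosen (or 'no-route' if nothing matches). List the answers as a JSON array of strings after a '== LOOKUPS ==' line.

Trace:
  + 54.96.0.0/12 (H1) depth=12
  + 54.0.0.0/8 (H3) depth=8
  + 54.96.0.0/12 (H3) depth=12
  + 48.0.0.0/4 (H5) depth=4
  + 0.0.0.0/0 (H4) depth=0
  lookup 54.96.21.195: bits 001101100110 walk d0:H4→d1:-→d2:-→d3:-→d4:H5→d5:-→d6:-→d7:-→d8:H3→d9:-→d10:-→d11:-→d12:H3 -> H3
  lookup 54.96.30.219: bits 001101100110 walk d0:H4→d1:-→d2:-→d3:-→d4:H5→d5:-→d6:-→d7:-→d8:H3→d9:-→d10:-→d11:-→d12:H3 -> H3
  lookup 48.170.202.162: bits 00110 walk d0:H4→d1:-→d2:-→d3:-→d4:H5→d5:- -> H5
  lookup 54.0.0.249: bits 001101100 walk d0:H4→d1:-→d2:-→d3:-→d4:H5→d5:-→d6:-→d7:-→d8:H3→d9:- -> H3
  - 48.0.0.0/4 clear@4
  - 54.0.0.0/8 clear@8
  + 54.105.4.80/28 (H4) depth=28
  + 54.105.4.64/26 (H0) depth=26

== LOOKUPS ==
["H3","H3","H5","H3"]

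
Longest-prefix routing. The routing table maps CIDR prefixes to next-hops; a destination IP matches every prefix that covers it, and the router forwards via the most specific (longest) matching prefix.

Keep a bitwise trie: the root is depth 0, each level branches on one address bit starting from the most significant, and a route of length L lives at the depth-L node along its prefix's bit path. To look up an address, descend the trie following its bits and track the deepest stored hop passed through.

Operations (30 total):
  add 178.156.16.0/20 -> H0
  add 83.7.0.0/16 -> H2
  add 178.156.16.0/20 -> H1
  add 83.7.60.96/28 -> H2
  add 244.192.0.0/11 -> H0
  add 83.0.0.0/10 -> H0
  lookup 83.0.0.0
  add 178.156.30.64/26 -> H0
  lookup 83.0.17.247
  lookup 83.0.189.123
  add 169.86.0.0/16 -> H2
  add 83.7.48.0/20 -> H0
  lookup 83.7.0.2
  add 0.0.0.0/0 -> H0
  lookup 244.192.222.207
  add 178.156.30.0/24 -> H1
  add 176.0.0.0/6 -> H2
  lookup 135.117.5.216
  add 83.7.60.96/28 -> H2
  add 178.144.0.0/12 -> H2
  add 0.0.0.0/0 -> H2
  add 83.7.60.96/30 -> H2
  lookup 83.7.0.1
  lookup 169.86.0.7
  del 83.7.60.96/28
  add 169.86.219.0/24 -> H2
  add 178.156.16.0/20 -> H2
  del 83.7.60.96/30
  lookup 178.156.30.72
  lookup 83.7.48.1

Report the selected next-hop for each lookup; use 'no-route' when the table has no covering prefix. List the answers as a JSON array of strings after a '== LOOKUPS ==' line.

Process each operation:
  add 178.156.16.0/20 -> H0 at depth 20
  add 83.7.0.0/16 -> H2 at depth 16
  add 178.156.16.0/20 -> H1 at depth 20
  add 83.7.60.96/28 -> H2 at depth 28
  add 244.192.0.0/11 -> H0 at depth 11
  add 83.0.0.0/10 -> H0 at depth 10
  ? 83.0.0.0  path d0:-→d1:-→d2:-→d3:-→d4:-→d5:-→d6:-→d7:-→d8:-→d9:-→d10:H0→d11:-→d12:-→d13:-  best=H0
  add 178.156.30.64/26 -> H0 at depth 26
  ? 83.0.17.247  path d0:-→d1:-→d2:-→d3:-→d4:-→d5:-→d6:-→d7:-→d8:-→d9:-→d10:H0→d11:-→d12:-→d13:-  best=H0
  ? 83.0.189.123  path d0:-→d1:-→d2:-→d3:-→d4:-→d5:-→d6:-→d7:-→d8:-→d9:-→d10:H0→d11:-→d12:-→d13:-  best=H0
  add 169.86.0.0/16 -> H2 at depth 16
  add 83.7.48.0/20 -> H0 at depth 20
  ? 83.7.0.2  path d0:-→d1:-→d2:-→d3:-→d4:-→d5:-→d6:-→d7:-→d8:-→d9:-→d10:H0→d11:-→d12:-→d13:-→d14:-→d15:-→d16:H2→d17:-→d18:-  best=H2
  add 0.0.0.0/0 -> H0 at depth 0
  ? 244.192.222.207  path d0:H0→d1:-→d2:-→d3:-→d4:-→d5:-→d6:-→d7:-→d8:-→d9:-→d10:-→d11:H0  best=H0
  add 178.156.30.0/24 -> H1 at depth 24
  add 176.0.0.0/6 -> H2 at depth 6
  ? 135.117.5.216  path d0:H0→d1:-→d2:-  best=H0
  add 83.7.60.96/28 -> H2 at depth 28
  add 178.144.0.0/12 -> H2 at depth 12
  add 0.0.0.0/0 -> H2 at depth 0
  add 83.7.60.96/30 -> H2 at depth 30
  ? 83.7.0.1  path d0:H2→d1:-→d2:-→d3:-→d4:-→d5:-→d6:-→d7:-→d8:-→d9:-→d10:H0→d11:-→d12:-→d13:-→d14:-→d15:-→d16:H2→d17:-→d18:-  best=H2
  ? 169.86.0.7  path d0:H2→d1:-→d2:-→d3:-→d4:-→d5:-→d6:-→d7:-→d8:-→d9:-→d10:-→d11:-→d12:-→d13:-→d14:-→d15:-→d16:H2  best=H2
  - 83.7.60.96/28 clear@28
  add 169.86.219.0/24 -> H2 at depth 24
  add 178.156.16.0/20 -> H2 at depth 20
  - 83.7.60.96/30 clear@30
  ? 178.156.30.72  path d0:H2→d1:-→d2:-→d3:-→d4:-→d5:-→d6:H2→d7:-→d8:-→d9:-→d10:-→d11:-→d12:H2→d13:-→d14:-→d15:-→d16:-→d17:-→d18:-→d19:-→d20:H2→d21:-→d22:-→d23:-→d24:H1→d25:-→d26:H0  best=H0
  ? 83.7.48.1  path d0:H2→d1:-→d2:-→d3:-→d4:-→d5:-→d6:-→d7:-→d8:-→d9:-→d10:H0→d11:-→d12:-→d13:-→d14:-→d15:-→d16:H2→d17:-→d18:-→d19:-→d20:H0  best=H0

== LOOKUPS ==
["H0","H0","H0","H2","H0","H0","H2","H2","H0","H0"]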